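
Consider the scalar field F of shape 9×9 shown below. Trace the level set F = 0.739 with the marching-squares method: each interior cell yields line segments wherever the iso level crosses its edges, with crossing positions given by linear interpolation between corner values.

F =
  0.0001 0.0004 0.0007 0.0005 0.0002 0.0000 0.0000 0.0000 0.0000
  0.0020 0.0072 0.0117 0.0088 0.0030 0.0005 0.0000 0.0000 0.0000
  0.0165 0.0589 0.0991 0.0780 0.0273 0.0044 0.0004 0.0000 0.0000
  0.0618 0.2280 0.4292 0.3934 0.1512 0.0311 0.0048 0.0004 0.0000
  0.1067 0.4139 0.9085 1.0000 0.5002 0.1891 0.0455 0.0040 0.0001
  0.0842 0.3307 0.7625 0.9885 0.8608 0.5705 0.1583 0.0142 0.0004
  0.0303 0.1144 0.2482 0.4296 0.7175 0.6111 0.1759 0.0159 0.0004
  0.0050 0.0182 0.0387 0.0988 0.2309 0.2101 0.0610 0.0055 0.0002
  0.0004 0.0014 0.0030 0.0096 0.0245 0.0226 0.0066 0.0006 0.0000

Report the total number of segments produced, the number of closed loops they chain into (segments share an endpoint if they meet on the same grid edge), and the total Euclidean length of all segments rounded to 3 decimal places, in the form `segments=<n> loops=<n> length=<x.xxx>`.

segments=10 loops=1 length=7.743

cell (3,1): code 0100 → (3.646,2.000)–(4.000,1.657)
cell (3,2): code 1100 → (3.570,3.000)–(3.646,2.000)
cell (3,3): code 1000 → (4.000,3.522)–(3.570,3.000)
cell (4,1): code 0110 → (4.000,1.657)–(5.000,1.946)
cell (4,3): code 1101 → (4.662,4.000)–(4.000,3.522)
cell (4,4): code 1000 → (5.000,4.420)–(4.662,4.000)
cell (5,1): code 0010 → (5.000,1.946)–(5.046,2.000)
cell (5,2): code 0011 → (5.046,2.000)–(5.446,3.000)
cell (5,3): code 0011 → (5.446,3.000)–(5.850,4.000)
cell (5,4): code 0001 → (5.850,4.000)–(5.000,4.420)
total: 10 segments, chained into 1 closed loop(s), length Σ = 7.742565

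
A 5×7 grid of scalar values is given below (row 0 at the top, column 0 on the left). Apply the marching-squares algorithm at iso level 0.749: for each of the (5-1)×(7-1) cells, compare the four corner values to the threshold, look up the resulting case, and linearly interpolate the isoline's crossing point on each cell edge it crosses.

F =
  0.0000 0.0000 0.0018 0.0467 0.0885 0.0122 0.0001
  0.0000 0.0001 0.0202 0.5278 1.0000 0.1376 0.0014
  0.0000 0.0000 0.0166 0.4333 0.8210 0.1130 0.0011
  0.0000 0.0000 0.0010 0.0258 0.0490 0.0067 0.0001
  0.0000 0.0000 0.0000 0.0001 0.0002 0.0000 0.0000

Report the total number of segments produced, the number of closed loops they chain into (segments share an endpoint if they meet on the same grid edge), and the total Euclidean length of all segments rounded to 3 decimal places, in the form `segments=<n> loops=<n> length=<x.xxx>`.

segments=6 loops=1 length=3.421

cell (0,3): code 0100 → (0.725,4.000)–(1.000,3.468)
cell (0,4): code 1000 → (1.000,4.291)–(0.725,4.000)
cell (1,3): code 0110 → (1.000,3.468)–(2.000,3.814)
cell (1,4): code 1001 → (2.000,4.102)–(1.000,4.291)
cell (2,3): code 0010 → (2.000,3.814)–(2.093,4.000)
cell (2,4): code 0001 → (2.093,4.000)–(2.000,4.102)
total: 6 segments, chained into 1 closed loop(s), length Σ = 3.421004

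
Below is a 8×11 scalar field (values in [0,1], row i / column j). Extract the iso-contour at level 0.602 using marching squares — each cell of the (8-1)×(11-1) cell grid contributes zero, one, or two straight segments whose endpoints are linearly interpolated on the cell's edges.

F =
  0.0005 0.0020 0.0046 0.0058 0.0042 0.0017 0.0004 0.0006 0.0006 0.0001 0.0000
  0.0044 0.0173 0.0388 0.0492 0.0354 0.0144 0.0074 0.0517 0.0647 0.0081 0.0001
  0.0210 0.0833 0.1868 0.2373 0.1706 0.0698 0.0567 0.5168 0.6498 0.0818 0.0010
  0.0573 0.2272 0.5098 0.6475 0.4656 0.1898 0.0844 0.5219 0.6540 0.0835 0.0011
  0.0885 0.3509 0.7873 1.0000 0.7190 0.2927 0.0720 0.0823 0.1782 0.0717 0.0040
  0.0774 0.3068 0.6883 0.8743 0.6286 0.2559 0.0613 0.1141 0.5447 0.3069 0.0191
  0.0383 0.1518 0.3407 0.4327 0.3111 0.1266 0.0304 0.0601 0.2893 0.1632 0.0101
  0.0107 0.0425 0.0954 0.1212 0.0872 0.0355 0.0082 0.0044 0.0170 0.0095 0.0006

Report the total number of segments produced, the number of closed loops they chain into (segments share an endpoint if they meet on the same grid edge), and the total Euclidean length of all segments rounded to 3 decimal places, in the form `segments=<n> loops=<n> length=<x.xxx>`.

cell (1,7): code 0100 → (1.918,8.000)–(2.000,7.641)
cell (1,8): code 1000 → (2.000,8.084)–(1.918,8.000)
cell (2,2): code 0100 → (2.889,3.000)–(3.000,2.670)
cell (2,3): code 1000 → (3.000,3.250)–(2.889,3.000)
cell (2,7): code 0110 → (2.000,7.641)–(3.000,7.606)
cell (2,8): code 1001 → (3.000,8.091)–(2.000,8.084)
cell (3,1): code 0100 → (3.332,2.000)–(4.000,1.575)
cell (3,2): code 1110 → (3.000,2.670)–(3.332,2.000)
cell (3,3): code 1101 → (3.538,4.000)–(3.000,3.250)
cell (3,4): code 1000 → (4.000,4.274)–(3.538,4.000)
cell (3,7): code 0010 → (3.000,7.606)–(3.109,8.000)
cell (3,8): code 0001 → (3.109,8.000)–(3.000,8.091)
cell (4,1): code 0110 → (4.000,1.575)–(5.000,1.774)
cell (4,4): code 1001 → (5.000,4.071)–(4.000,4.274)
cell (5,1): code 0010 → (5.000,1.774)–(5.248,2.000)
cell (5,2): code 0011 → (5.248,2.000)–(5.617,3.000)
cell (5,3): code 0011 → (5.617,3.000)–(5.084,4.000)
cell (5,4): code 0001 → (5.084,4.000)–(5.000,4.071)
total: 18 segments, chained into 2 closed loop(s), length Σ = 11.343087

segments=18 loops=2 length=11.343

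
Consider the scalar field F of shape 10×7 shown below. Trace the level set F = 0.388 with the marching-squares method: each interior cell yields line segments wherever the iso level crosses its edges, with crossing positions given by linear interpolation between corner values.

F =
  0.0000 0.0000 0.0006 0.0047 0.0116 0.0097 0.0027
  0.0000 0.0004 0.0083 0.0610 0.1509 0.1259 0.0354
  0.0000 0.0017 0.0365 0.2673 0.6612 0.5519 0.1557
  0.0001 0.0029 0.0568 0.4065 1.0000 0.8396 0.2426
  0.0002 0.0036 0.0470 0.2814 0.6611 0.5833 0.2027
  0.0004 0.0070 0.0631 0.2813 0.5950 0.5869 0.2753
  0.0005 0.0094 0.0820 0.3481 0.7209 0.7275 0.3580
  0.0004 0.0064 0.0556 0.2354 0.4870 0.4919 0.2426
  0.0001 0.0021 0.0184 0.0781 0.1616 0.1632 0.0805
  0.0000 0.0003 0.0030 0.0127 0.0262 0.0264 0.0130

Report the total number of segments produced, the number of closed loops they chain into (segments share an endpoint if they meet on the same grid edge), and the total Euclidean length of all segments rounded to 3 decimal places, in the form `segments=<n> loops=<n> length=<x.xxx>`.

segments=18 loops=1 length=14.988

cell (1,3): code 0100 → (1.465,4.000)–(2.000,3.306)
cell (1,4): code 1100 → (1.615,5.000)–(1.465,4.000)
cell (1,5): code 1000 → (2.000,5.414)–(1.615,5.000)
cell (2,2): code 0100 → (2.867,3.000)–(3.000,2.947)
cell (2,3): code 1110 → (2.000,3.306)–(2.867,3.000)
cell (2,5): code 1001 → (3.000,5.756)–(2.000,5.414)
cell (3,2): code 0010 → (3.000,2.947)–(3.148,3.000)
cell (3,3): code 0111 → (3.148,3.000)–(4.000,3.281)
cell (3,5): code 1001 → (4.000,5.513)–(3.000,5.756)
cell (4,3): code 0110 → (4.000,3.281)–(5.000,3.340)
cell (4,5): code 1001 → (5.000,5.638)–(4.000,5.513)
cell (5,3): code 0110 → (5.000,3.340)–(6.000,3.107)
cell (5,5): code 1001 → (6.000,5.919)–(5.000,5.638)
cell (6,3): code 0110 → (6.000,3.107)–(7.000,3.607)
cell (6,5): code 1001 → (7.000,5.417)–(6.000,5.919)
cell (7,3): code 0010 → (7.000,3.607)–(7.304,4.000)
cell (7,4): code 0011 → (7.304,4.000)–(7.316,5.000)
cell (7,5): code 0001 → (7.316,5.000)–(7.000,5.417)
total: 18 segments, chained into 1 closed loop(s), length Σ = 14.987863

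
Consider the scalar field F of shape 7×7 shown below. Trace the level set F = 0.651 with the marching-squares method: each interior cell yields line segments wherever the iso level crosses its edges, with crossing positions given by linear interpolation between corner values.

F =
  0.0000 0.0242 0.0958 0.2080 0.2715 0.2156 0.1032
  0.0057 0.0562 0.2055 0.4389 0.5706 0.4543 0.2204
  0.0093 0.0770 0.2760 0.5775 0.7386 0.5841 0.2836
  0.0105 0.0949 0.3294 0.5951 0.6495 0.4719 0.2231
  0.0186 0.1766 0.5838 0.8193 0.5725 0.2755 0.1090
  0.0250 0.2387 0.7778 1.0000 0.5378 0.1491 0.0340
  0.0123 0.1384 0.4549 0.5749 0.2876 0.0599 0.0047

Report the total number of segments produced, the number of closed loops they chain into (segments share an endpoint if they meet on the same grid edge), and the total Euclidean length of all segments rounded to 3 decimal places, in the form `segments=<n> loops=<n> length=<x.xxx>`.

segments=12 loops=2 length=10.640

cell (1,3): code 0100 → (1.479,4.000)–(2.000,3.456)
cell (1,4): code 1000 → (2.000,4.567)–(1.479,4.000)
cell (2,3): code 0010 → (2.000,3.456)–(2.983,4.000)
cell (2,4): code 0001 → (2.983,4.000)–(2.000,4.567)
cell (3,2): code 0100 → (3.249,3.000)–(4.000,2.285)
cell (3,3): code 1000 → (4.000,3.682)–(3.249,3.000)
cell (4,1): code 0100 → (4.346,2.000)–(5.000,1.765)
cell (4,2): code 1110 → (4.000,2.285)–(4.346,2.000)
cell (4,3): code 1001 → (5.000,3.755)–(4.000,3.682)
cell (5,1): code 0010 → (5.000,1.765)–(5.393,2.000)
cell (5,2): code 0011 → (5.393,2.000)–(5.821,3.000)
cell (5,3): code 0001 → (5.821,3.000)–(5.000,3.755)
total: 12 segments, chained into 2 closed loop(s), length Σ = 10.639869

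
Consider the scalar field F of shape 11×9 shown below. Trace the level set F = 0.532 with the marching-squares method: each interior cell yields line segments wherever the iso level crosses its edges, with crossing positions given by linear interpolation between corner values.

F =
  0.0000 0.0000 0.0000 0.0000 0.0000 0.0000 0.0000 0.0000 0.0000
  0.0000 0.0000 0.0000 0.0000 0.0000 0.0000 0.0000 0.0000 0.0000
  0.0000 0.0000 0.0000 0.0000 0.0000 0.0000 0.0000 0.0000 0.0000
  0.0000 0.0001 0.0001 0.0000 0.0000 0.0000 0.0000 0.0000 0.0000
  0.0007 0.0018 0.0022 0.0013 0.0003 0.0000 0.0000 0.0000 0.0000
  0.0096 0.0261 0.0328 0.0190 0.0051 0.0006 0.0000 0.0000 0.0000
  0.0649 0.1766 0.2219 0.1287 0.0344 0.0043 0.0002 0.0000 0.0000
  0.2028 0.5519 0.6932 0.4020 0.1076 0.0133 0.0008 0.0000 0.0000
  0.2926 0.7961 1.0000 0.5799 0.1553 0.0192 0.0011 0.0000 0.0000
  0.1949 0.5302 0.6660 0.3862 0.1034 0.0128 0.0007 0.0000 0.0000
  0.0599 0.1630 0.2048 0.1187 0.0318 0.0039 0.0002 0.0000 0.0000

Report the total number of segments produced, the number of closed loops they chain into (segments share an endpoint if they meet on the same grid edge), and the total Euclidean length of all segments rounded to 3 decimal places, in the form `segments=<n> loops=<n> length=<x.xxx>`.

cell (6,0): code 0100 → (6.947,1.000)–(7.000,0.943)
cell (6,1): code 1100 → (6.658,2.000)–(6.947,1.000)
cell (6,2): code 1000 → (7.000,2.554)–(6.658,2.000)
cell (7,0): code 0110 → (7.000,0.943)–(8.000,0.475)
cell (7,2): code 1101 → (7.731,3.000)–(7.000,2.554)
cell (7,3): code 1000 → (8.000,3.113)–(7.731,3.000)
cell (8,0): code 0010 → (8.000,0.475)–(8.993,1.000)
cell (8,1): code 0111 → (8.993,1.000)–(9.000,1.013)
cell (8,2): code 1011 → (9.000,2.479)–(8.247,3.000)
cell (8,3): code 0001 → (8.247,3.000)–(8.000,3.113)
cell (9,1): code 0010 → (9.000,1.013)–(9.291,2.000)
cell (9,2): code 0001 → (9.291,2.000)–(9.000,2.479)
total: 12 segments, chained into 1 closed loop(s), length Σ = 7.935823

segments=12 loops=1 length=7.936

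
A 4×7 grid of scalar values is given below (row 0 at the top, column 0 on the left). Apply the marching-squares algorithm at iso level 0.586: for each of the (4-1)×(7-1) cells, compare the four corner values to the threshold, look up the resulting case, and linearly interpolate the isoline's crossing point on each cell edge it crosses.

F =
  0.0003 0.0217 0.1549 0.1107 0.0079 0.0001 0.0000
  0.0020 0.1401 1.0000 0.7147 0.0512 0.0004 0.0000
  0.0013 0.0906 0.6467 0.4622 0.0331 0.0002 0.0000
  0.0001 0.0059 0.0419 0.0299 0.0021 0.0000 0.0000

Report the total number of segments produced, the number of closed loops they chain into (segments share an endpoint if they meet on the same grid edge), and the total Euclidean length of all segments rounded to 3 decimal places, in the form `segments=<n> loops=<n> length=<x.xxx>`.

segments=8 loops=1 length=4.948

cell (0,1): code 0100 → (0.510,2.000)–(1.000,1.519)
cell (0,2): code 1100 → (0.787,3.000)–(0.510,2.000)
cell (0,3): code 1000 → (1.000,3.194)–(0.787,3.000)
cell (1,1): code 0110 → (1.000,1.519)–(2.000,1.891)
cell (1,2): code 1011 → (2.000,2.329)–(1.510,3.000)
cell (1,3): code 0001 → (1.510,3.000)–(1.000,3.194)
cell (2,1): code 0010 → (2.000,1.891)–(2.100,2.000)
cell (2,2): code 0001 → (2.100,2.000)–(2.000,2.329)
total: 8 segments, chained into 1 closed loop(s), length Σ = 4.948322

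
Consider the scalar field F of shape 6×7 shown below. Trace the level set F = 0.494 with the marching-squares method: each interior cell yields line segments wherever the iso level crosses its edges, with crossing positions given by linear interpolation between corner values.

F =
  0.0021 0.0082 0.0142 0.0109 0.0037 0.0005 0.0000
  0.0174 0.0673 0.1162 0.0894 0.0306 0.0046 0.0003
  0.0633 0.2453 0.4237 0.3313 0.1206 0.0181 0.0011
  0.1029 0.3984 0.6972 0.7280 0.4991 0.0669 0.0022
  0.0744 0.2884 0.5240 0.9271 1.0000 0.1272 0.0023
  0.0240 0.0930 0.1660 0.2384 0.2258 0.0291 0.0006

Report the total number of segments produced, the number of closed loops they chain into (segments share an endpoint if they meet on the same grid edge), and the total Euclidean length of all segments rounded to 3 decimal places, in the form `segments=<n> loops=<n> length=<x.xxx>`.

segments=10 loops=1 length=8.649

cell (2,1): code 0100 → (2.257,2.000)–(3.000,1.320)
cell (2,2): code 1100 → (2.410,3.000)–(2.257,2.000)
cell (2,3): code 1100 → (2.987,4.000)–(2.410,3.000)
cell (2,4): code 1000 → (3.000,4.012)–(2.987,4.000)
cell (3,1): code 0110 → (3.000,1.320)–(4.000,1.873)
cell (3,4): code 1001 → (4.000,4.580)–(3.000,4.012)
cell (4,1): code 0010 → (4.000,1.873)–(4.084,2.000)
cell (4,2): code 0011 → (4.084,2.000)–(4.629,3.000)
cell (4,3): code 0011 → (4.629,3.000)–(4.654,4.000)
cell (4,4): code 0001 → (4.654,4.000)–(4.000,4.580)
total: 10 segments, chained into 1 closed loop(s), length Σ = 8.648893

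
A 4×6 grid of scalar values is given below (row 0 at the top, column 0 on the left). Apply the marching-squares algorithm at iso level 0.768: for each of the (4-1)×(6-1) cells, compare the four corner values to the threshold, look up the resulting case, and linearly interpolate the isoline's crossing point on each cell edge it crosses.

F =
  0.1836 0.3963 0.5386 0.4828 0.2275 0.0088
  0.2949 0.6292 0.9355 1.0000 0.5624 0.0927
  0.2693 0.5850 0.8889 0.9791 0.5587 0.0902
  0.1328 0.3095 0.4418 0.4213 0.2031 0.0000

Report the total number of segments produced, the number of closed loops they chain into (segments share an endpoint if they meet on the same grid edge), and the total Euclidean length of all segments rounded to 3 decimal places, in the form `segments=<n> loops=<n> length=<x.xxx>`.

segments=8 loops=1 length=6.513

cell (0,1): code 0100 → (0.578,2.000)–(1.000,1.453)
cell (0,2): code 1100 → (0.551,3.000)–(0.578,2.000)
cell (0,3): code 1000 → (1.000,3.530)–(0.551,3.000)
cell (1,1): code 0110 → (1.000,1.453)–(2.000,1.602)
cell (1,3): code 1001 → (2.000,3.502)–(1.000,3.530)
cell (2,1): code 0010 → (2.000,1.602)–(2.270,2.000)
cell (2,2): code 0011 → (2.270,2.000)–(2.378,3.000)
cell (2,3): code 0001 → (2.378,3.000)–(2.000,3.502)
total: 8 segments, chained into 1 closed loop(s), length Σ = 6.512648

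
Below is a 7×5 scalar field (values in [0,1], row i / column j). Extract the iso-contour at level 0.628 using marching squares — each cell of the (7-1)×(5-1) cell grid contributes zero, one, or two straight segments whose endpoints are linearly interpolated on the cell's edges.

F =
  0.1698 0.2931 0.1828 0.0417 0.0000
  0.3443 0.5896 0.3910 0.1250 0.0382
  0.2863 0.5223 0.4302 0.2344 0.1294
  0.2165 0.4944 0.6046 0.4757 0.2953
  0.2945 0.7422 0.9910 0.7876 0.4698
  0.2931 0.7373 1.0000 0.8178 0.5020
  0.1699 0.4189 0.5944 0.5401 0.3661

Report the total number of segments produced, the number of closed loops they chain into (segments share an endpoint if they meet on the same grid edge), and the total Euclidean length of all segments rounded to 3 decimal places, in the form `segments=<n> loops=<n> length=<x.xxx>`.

cell (3,0): code 0100 → (3.539,1.000)–(4.000,0.745)
cell (3,1): code 1100 → (3.061,2.000)–(3.539,1.000)
cell (3,2): code 1100 → (3.488,3.000)–(3.061,2.000)
cell (3,3): code 1000 → (4.000,3.502)–(3.488,3.000)
cell (4,0): code 0110 → (4.000,0.745)–(5.000,0.754)
cell (4,3): code 1001 → (5.000,3.601)–(4.000,3.502)
cell (5,0): code 0010 → (5.000,0.754)–(5.343,1.000)
cell (5,1): code 0011 → (5.343,1.000)–(5.917,2.000)
cell (5,2): code 0011 → (5.917,2.000)–(5.683,3.000)
cell (5,3): code 0001 → (5.683,3.000)–(5.000,3.601)
total: 10 segments, chained into 1 closed loop(s), length Σ = 8.957290

segments=10 loops=1 length=8.957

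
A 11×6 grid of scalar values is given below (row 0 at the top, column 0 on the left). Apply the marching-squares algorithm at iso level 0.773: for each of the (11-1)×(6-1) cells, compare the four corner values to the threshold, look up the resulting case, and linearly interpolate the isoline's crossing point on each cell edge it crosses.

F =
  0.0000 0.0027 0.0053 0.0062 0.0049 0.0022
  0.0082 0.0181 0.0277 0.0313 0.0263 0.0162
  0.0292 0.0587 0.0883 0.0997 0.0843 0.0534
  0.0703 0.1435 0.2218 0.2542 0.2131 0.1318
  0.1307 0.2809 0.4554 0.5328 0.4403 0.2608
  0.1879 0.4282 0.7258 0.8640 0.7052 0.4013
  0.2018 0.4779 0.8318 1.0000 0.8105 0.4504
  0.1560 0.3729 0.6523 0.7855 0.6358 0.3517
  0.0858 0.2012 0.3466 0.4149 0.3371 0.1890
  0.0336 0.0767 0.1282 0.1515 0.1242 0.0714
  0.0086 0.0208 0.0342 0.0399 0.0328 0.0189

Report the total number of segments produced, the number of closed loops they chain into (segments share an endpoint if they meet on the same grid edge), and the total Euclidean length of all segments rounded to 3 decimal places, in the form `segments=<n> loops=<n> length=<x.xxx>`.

cell (4,2): code 0100 → (4.725,3.000)–(5.000,2.342)
cell (4,3): code 1000 → (5.000,3.573)–(4.725,3.000)
cell (5,1): code 0100 → (5.445,2.000)–(6.000,1.834)
cell (5,2): code 1110 → (5.000,2.342)–(5.445,2.000)
cell (5,3): code 1101 → (5.644,4.000)–(5.000,3.573)
cell (5,4): code 1000 → (6.000,4.104)–(5.644,4.000)
cell (6,1): code 0010 → (6.000,1.834)–(6.328,2.000)
cell (6,2): code 0111 → (6.328,2.000)–(7.000,2.906)
cell (6,3): code 1011 → (7.000,3.084)–(6.215,4.000)
cell (6,4): code 0001 → (6.215,4.000)–(6.000,4.104)
cell (7,2): code 0010 → (7.000,2.906)–(7.034,3.000)
cell (7,3): code 0001 → (7.034,3.000)–(7.000,3.084)
total: 12 segments, chained into 1 closed loop(s), length Σ = 6.763866

segments=12 loops=1 length=6.764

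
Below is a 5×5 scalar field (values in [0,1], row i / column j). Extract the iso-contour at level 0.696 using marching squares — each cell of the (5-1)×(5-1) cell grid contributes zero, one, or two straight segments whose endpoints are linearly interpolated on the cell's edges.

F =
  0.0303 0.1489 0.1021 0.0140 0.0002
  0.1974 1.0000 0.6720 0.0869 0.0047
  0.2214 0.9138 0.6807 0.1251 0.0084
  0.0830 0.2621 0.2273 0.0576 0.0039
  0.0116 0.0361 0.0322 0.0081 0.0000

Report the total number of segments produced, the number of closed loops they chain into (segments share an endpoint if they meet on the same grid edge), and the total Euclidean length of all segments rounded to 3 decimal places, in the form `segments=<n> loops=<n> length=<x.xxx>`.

cell (0,0): code 0100 → (0.643,1.000)–(1.000,0.621)
cell (0,1): code 1000 → (1.000,1.927)–(0.643,1.000)
cell (1,0): code 0110 → (1.000,0.621)–(2.000,0.685)
cell (1,1): code 1001 → (2.000,1.934)–(1.000,1.927)
cell (2,0): code 0010 → (2.000,0.685)–(2.334,1.000)
cell (2,1): code 0001 → (2.334,1.000)–(2.000,1.934)
total: 6 segments, chained into 1 closed loop(s), length Σ = 4.967271

segments=6 loops=1 length=4.967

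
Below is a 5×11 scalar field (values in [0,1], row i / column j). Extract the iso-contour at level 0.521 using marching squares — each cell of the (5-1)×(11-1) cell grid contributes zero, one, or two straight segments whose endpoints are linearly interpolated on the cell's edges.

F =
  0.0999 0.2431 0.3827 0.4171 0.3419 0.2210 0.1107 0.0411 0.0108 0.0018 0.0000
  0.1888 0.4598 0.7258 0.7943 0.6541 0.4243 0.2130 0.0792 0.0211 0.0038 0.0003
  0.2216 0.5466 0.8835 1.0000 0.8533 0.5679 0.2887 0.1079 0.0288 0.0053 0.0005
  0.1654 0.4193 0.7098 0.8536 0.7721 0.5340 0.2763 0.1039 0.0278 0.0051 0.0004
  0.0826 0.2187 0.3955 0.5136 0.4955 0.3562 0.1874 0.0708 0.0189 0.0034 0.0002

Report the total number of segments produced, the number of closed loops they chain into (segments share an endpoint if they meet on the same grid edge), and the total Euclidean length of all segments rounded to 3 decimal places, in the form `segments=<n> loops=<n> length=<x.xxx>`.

segments=16 loops=1 length=12.396

cell (0,1): code 0100 → (0.403,2.000)–(1.000,1.230)
cell (0,2): code 1100 → (0.275,3.000)–(0.403,2.000)
cell (0,3): code 1100 → (0.574,4.000)–(0.275,3.000)
cell (0,4): code 1000 → (1.000,4.579)–(0.574,4.000)
cell (1,0): code 0100 → (1.705,1.000)–(2.000,0.921)
cell (1,1): code 1110 → (1.000,1.230)–(1.705,1.000)
cell (1,4): code 1101 → (1.673,5.000)–(1.000,4.579)
cell (1,5): code 1000 → (2.000,5.168)–(1.673,5.000)
cell (2,0): code 0010 → (2.000,0.921)–(2.201,1.000)
cell (2,1): code 0111 → (2.201,1.000)–(3.000,1.350)
cell (2,5): code 1001 → (3.000,5.050)–(2.000,5.168)
cell (3,1): code 0010 → (3.000,1.350)–(3.601,2.000)
cell (3,2): code 0011 → (3.601,2.000)–(3.978,3.000)
cell (3,3): code 0011 → (3.978,3.000)–(3.908,4.000)
cell (3,4): code 0011 → (3.908,4.000)–(3.073,5.000)
cell (3,5): code 0001 → (3.073,5.000)–(3.000,5.050)
total: 16 segments, chained into 1 closed loop(s), length Σ = 12.396170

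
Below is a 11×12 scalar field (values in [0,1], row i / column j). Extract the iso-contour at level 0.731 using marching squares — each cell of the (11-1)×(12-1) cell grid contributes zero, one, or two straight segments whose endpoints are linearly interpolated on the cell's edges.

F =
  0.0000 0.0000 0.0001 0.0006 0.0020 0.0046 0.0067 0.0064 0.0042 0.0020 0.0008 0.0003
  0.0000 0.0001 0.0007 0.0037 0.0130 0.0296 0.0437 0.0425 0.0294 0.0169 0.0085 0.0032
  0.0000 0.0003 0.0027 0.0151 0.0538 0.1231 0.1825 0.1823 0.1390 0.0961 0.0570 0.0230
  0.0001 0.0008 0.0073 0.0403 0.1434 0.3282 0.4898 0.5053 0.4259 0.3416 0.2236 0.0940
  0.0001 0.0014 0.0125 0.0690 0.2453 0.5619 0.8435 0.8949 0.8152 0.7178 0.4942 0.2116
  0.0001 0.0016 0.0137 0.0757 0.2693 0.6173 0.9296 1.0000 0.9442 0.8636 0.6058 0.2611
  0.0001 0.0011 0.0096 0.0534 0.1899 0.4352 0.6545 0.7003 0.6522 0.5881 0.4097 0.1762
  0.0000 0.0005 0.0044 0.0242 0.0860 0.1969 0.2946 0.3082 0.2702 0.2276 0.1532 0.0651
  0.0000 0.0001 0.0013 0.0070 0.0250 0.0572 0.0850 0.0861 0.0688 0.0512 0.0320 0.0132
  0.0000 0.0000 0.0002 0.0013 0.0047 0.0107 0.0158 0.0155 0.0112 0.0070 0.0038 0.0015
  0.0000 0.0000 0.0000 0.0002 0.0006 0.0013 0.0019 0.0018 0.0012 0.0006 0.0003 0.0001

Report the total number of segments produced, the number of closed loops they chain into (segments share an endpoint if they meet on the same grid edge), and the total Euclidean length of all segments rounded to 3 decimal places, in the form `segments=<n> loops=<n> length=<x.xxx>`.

segments=12 loops=1 length=10.389

cell (3,5): code 0100 → (3.682,6.000)–(4.000,5.600)
cell (3,6): code 1100 → (3.579,7.000)–(3.682,6.000)
cell (3,7): code 1100 → (3.784,8.000)–(3.579,7.000)
cell (3,8): code 1000 → (4.000,8.864)–(3.784,8.000)
cell (4,5): code 0110 → (4.000,5.600)–(5.000,5.364)
cell (4,8): code 1101 → (4.091,9.000)–(4.000,8.864)
cell (4,9): code 1000 → (5.000,9.514)–(4.091,9.000)
cell (5,5): code 0010 → (5.000,5.364)–(5.722,6.000)
cell (5,6): code 0011 → (5.722,6.000)–(5.898,7.000)
cell (5,7): code 0011 → (5.898,7.000)–(5.730,8.000)
cell (5,8): code 0011 → (5.730,8.000)–(5.481,9.000)
cell (5,9): code 0001 → (5.481,9.000)–(5.000,9.514)
total: 12 segments, chained into 1 closed loop(s), length Σ = 10.389305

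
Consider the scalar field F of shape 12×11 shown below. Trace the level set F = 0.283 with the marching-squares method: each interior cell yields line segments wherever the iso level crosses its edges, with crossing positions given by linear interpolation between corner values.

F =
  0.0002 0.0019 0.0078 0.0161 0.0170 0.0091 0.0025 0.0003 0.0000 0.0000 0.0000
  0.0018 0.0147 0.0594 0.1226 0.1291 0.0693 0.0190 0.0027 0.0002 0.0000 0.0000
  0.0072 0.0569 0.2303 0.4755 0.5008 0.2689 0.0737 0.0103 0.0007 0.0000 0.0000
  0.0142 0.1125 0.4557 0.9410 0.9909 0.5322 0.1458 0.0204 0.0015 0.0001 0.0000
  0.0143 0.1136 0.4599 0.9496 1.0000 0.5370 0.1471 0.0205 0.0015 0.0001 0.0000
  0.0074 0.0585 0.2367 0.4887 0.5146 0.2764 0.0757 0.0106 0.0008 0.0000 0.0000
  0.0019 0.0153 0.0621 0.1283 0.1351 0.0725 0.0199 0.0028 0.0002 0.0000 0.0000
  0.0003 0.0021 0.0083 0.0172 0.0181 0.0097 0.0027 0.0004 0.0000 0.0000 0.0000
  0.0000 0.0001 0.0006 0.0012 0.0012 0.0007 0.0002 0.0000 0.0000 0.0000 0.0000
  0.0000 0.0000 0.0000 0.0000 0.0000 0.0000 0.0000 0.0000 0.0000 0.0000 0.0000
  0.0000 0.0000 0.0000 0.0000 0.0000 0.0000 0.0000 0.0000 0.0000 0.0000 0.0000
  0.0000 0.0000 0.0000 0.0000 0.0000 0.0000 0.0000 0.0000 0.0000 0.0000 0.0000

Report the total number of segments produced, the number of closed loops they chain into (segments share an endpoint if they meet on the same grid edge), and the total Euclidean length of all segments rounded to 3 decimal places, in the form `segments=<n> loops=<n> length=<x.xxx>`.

segments=16 loops=1 length=13.099

cell (1,2): code 0100 → (1.455,3.000)–(2.000,2.215)
cell (1,3): code 1100 → (1.414,4.000)–(1.455,3.000)
cell (1,4): code 1000 → (2.000,4.939)–(1.414,4.000)
cell (2,1): code 0100 → (2.234,2.000)–(3.000,1.497)
cell (2,2): code 1110 → (2.000,2.215)–(2.234,2.000)
cell (2,4): code 1101 → (2.054,5.000)–(2.000,4.939)
cell (2,5): code 1000 → (3.000,5.645)–(2.054,5.000)
cell (3,1): code 0110 → (3.000,1.497)–(4.000,1.489)
cell (3,5): code 1001 → (4.000,5.651)–(3.000,5.645)
cell (4,1): code 0010 → (4.000,1.489)–(4.793,2.000)
cell (4,2): code 0111 → (4.793,2.000)–(5.000,2.184)
cell (4,4): code 1011 → (5.000,4.972)–(4.975,5.000)
cell (4,5): code 0001 → (4.975,5.000)–(4.000,5.651)
cell (5,2): code 0010 → (5.000,2.184)–(5.571,3.000)
cell (5,3): code 0011 → (5.571,3.000)–(5.610,4.000)
cell (5,4): code 0001 → (5.610,4.000)–(5.000,4.972)
total: 16 segments, chained into 1 closed loop(s), length Σ = 13.099054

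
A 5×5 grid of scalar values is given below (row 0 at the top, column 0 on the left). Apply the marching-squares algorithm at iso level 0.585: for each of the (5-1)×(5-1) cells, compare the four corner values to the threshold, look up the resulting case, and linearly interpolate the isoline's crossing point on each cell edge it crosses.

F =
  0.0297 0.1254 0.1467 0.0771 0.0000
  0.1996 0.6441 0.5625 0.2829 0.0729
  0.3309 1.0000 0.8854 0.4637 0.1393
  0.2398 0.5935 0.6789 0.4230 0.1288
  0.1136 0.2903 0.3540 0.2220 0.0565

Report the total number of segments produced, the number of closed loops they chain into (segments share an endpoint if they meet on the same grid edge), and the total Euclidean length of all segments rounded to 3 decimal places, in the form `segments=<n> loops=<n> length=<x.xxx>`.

segments=10 loops=1 length=7.237

cell (0,0): code 0100 → (0.886,1.000)–(1.000,0.867)
cell (0,1): code 1000 → (1.000,1.724)–(0.886,1.000)
cell (1,0): code 0110 → (1.000,0.867)–(2.000,0.380)
cell (1,1): code 1101 → (1.070,2.000)–(1.000,1.724)
cell (1,2): code 1000 → (2.000,2.712)–(1.070,2.000)
cell (2,0): code 0110 → (2.000,0.380)–(3.000,0.976)
cell (2,2): code 1001 → (3.000,2.367)–(2.000,2.712)
cell (3,0): code 0010 → (3.000,0.976)–(3.028,1.000)
cell (3,1): code 0011 → (3.028,1.000)–(3.289,2.000)
cell (3,2): code 0001 → (3.289,2.000)–(3.000,2.367)
total: 10 segments, chained into 1 closed loop(s), length Σ = 7.236530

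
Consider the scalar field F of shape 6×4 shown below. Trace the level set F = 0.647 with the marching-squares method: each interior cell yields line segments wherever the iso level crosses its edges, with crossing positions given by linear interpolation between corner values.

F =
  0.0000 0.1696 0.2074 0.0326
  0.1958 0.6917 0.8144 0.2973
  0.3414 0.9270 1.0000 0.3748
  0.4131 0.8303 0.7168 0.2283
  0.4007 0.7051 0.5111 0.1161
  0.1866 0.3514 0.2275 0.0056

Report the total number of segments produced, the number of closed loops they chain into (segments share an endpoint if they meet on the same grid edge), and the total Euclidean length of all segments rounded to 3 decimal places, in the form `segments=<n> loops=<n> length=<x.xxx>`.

cell (0,0): code 0100 → (0.914,1.000)–(1.000,0.910)
cell (0,1): code 1100 → (0.724,2.000)–(0.914,1.000)
cell (0,2): code 1000 → (1.000,2.324)–(0.724,2.000)
cell (1,0): code 0110 → (1.000,0.910)–(2.000,0.522)
cell (1,2): code 1001 → (2.000,2.565)–(1.000,2.324)
cell (2,0): code 0110 → (2.000,0.522)–(3.000,0.561)
cell (2,2): code 1001 → (3.000,2.143)–(2.000,2.565)
cell (3,0): code 0110 → (3.000,0.561)–(4.000,0.809)
cell (3,1): code 1011 → (4.000,1.299)–(3.339,2.000)
cell (3,2): code 0001 → (3.339,2.000)–(3.000,2.143)
cell (4,0): code 0010 → (4.000,0.809)–(4.164,1.000)
cell (4,1): code 0001 → (4.164,1.000)–(4.000,1.299)
total: 12 segments, chained into 1 closed loop(s), length Σ = 8.709703

segments=12 loops=1 length=8.710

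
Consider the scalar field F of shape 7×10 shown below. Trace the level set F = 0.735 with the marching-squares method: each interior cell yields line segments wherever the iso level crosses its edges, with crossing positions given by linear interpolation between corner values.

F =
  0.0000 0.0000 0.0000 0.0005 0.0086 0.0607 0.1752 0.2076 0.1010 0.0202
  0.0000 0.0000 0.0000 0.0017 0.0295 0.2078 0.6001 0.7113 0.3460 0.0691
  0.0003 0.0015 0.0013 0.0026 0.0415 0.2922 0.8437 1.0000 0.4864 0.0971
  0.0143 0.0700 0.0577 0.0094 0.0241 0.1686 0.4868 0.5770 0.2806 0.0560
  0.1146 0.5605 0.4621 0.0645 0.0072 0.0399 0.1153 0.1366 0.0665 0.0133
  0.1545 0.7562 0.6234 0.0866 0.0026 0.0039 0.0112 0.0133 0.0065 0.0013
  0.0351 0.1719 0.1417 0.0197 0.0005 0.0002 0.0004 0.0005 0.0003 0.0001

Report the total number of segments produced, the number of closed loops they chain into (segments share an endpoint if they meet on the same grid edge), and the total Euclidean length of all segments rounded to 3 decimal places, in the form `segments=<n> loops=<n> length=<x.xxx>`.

segments=10 loops=2 length=5.392

cell (1,5): code 0100 → (1.554,6.000)–(2.000,5.803)
cell (1,6): code 1100 → (1.082,7.000)–(1.554,6.000)
cell (1,7): code 1000 → (2.000,7.516)–(1.082,7.000)
cell (2,5): code 0010 → (2.000,5.803)–(2.305,6.000)
cell (2,6): code 0011 → (2.305,6.000)–(2.626,7.000)
cell (2,7): code 0001 → (2.626,7.000)–(2.000,7.516)
cell (4,0): code 0100 → (4.892,1.000)–(5.000,0.965)
cell (4,1): code 1000 → (5.000,1.160)–(4.892,1.000)
cell (5,0): code 0010 → (5.000,0.965)–(5.036,1.000)
cell (5,1): code 0001 → (5.036,1.000)–(5.000,1.160)
total: 10 segments, chained into 2 closed loop(s), length Σ = 5.392499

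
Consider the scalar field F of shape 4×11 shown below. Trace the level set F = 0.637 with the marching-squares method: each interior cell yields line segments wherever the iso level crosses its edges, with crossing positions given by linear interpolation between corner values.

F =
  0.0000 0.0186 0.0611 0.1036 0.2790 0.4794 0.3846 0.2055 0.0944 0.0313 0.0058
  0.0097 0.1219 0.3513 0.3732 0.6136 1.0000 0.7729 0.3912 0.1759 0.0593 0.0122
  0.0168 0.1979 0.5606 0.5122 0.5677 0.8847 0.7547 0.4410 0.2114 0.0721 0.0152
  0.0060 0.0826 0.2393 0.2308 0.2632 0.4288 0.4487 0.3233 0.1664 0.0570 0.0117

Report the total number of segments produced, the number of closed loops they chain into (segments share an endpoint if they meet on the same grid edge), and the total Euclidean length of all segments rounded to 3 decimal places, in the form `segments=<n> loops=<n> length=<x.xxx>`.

segments=8 loops=1 length=7.242

cell (0,4): code 0100 → (0.303,5.000)–(1.000,4.061)
cell (0,5): code 1100 → (0.650,6.000)–(0.303,5.000)
cell (0,6): code 1000 → (1.000,6.356)–(0.650,6.000)
cell (1,4): code 0110 → (1.000,4.061)–(2.000,4.219)
cell (1,6): code 1001 → (2.000,6.375)–(1.000,6.356)
cell (2,4): code 0010 → (2.000,4.219)–(2.543,5.000)
cell (2,5): code 0011 → (2.543,5.000)–(2.385,6.000)
cell (2,6): code 0001 → (2.385,6.000)–(2.000,6.375)
total: 8 segments, chained into 1 closed loop(s), length Σ = 7.241927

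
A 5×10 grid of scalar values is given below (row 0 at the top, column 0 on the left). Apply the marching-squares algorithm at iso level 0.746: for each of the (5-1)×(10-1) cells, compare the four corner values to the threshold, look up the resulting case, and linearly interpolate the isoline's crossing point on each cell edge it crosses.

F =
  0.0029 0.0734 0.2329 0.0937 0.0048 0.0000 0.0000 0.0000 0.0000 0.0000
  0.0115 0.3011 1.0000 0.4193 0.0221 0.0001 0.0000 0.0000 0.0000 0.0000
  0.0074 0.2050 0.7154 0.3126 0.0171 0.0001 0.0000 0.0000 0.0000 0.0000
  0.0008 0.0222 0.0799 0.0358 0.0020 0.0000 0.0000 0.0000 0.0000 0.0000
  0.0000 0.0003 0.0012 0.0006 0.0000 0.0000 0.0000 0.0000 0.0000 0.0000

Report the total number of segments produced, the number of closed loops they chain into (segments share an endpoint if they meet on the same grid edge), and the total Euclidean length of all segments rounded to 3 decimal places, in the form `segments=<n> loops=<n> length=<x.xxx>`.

segments=4 loops=1 length=2.998

cell (0,1): code 0100 → (0.669,2.000)–(1.000,1.637)
cell (0,2): code 1000 → (1.000,2.437)–(0.669,2.000)
cell (1,1): code 0010 → (1.000,1.637)–(1.892,2.000)
cell (1,2): code 0001 → (1.892,2.000)–(1.000,2.437)
total: 4 segments, chained into 1 closed loop(s), length Σ = 2.997790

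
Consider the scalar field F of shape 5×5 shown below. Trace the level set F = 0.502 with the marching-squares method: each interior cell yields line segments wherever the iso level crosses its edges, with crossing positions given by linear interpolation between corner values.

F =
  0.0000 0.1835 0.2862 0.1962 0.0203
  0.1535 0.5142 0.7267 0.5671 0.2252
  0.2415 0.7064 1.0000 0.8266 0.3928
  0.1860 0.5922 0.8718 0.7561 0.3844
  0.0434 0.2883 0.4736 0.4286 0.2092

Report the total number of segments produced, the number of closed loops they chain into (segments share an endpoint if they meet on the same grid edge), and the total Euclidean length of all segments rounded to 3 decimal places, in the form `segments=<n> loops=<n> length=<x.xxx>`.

segments=12 loops=1 length=10.319

cell (0,0): code 0100 → (0.963,1.000)–(1.000,0.966)
cell (0,1): code 1100 → (0.490,2.000)–(0.963,1.000)
cell (0,2): code 1100 → (0.824,3.000)–(0.490,2.000)
cell (0,3): code 1000 → (1.000,3.190)–(0.824,3.000)
cell (1,0): code 0110 → (1.000,0.966)–(2.000,0.560)
cell (1,3): code 1001 → (2.000,3.748)–(1.000,3.190)
cell (2,0): code 0110 → (2.000,0.560)–(3.000,0.778)
cell (2,3): code 1001 → (3.000,3.684)–(2.000,3.748)
cell (3,0): code 0010 → (3.000,0.778)–(3.297,1.000)
cell (3,1): code 0011 → (3.297,1.000)–(3.929,2.000)
cell (3,2): code 0011 → (3.929,2.000)–(3.776,3.000)
cell (3,3): code 0001 → (3.776,3.000)–(3.000,3.684)
total: 12 segments, chained into 1 closed loop(s), length Σ = 10.318872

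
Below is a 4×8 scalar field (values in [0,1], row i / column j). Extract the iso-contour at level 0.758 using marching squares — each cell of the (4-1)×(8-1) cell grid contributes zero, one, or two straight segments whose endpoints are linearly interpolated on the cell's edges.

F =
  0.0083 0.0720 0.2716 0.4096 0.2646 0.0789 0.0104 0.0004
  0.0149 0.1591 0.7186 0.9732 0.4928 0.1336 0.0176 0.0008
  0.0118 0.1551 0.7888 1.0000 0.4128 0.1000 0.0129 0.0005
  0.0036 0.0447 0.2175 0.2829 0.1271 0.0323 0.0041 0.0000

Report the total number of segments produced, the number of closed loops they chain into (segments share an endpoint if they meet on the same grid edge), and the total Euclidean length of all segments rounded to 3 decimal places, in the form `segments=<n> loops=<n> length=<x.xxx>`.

cell (0,2): code 0100 → (0.618,3.000)–(1.000,2.155)
cell (0,3): code 1000 → (1.000,3.448)–(0.618,3.000)
cell (1,1): code 0100 → (1.561,2.000)–(2.000,1.951)
cell (1,2): code 1110 → (1.000,2.155)–(1.561,2.000)
cell (1,3): code 1001 → (2.000,3.412)–(1.000,3.448)
cell (2,1): code 0010 → (2.000,1.951)–(2.054,2.000)
cell (2,2): code 0011 → (2.054,2.000)–(2.337,3.000)
cell (2,3): code 0001 → (2.337,3.000)–(2.000,3.412)
total: 8 segments, chained into 1 closed loop(s), length Σ = 5.185050

segments=8 loops=1 length=5.185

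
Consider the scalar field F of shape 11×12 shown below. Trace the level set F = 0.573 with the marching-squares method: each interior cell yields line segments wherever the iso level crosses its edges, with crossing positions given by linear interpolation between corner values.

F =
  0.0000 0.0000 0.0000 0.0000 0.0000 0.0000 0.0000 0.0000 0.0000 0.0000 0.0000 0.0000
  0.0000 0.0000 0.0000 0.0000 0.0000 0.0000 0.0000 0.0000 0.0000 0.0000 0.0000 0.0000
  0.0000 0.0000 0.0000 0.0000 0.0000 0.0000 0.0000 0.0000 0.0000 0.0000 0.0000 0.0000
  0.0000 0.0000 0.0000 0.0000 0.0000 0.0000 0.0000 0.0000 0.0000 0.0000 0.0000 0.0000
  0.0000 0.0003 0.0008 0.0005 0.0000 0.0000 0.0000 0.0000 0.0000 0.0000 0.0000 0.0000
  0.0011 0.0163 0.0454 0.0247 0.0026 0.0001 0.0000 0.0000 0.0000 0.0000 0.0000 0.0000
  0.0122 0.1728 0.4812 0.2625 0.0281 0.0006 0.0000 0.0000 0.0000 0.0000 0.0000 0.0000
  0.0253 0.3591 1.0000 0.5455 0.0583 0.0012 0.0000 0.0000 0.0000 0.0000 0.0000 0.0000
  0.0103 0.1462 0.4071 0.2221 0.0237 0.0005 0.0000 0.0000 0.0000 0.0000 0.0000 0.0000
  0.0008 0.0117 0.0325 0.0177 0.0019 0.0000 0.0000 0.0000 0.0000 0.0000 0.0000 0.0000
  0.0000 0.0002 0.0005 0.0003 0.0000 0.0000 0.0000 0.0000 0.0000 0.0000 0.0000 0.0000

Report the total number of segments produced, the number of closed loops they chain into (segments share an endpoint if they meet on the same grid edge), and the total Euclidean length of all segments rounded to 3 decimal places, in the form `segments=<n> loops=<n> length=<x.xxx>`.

segments=4 loops=1 length=4.473

cell (6,1): code 0100 → (6.177,2.000)–(7.000,1.334)
cell (6,2): code 1000 → (7.000,2.939)–(6.177,2.000)
cell (7,1): code 0010 → (7.000,1.334)–(7.720,2.000)
cell (7,2): code 0001 → (7.720,2.000)–(7.000,2.939)
total: 4 segments, chained into 1 closed loop(s), length Σ = 4.472820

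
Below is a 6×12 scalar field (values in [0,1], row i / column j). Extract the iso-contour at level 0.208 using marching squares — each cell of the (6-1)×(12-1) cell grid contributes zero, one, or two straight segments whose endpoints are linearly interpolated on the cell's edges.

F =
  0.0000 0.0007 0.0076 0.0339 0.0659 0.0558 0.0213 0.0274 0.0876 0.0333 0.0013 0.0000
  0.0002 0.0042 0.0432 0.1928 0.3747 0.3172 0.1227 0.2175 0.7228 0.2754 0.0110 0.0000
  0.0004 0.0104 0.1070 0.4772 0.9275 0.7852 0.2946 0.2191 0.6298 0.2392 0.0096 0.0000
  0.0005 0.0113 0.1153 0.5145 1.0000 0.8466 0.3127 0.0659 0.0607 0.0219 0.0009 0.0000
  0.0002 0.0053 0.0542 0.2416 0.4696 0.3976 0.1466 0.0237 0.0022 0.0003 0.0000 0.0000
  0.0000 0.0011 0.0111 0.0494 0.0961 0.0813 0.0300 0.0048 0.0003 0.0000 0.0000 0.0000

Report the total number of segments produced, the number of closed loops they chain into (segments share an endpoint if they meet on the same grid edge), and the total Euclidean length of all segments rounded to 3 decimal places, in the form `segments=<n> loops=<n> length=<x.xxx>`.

segments=24 loops=1 length=20.010

cell (0,3): code 0100 → (0.460,4.000)–(1.000,3.084)
cell (0,4): code 1100 → (0.582,5.000)–(0.460,4.000)
cell (0,5): code 1000 → (1.000,5.561)–(0.582,5.000)
cell (0,6): code 0100 → (0.950,7.000)–(1.000,6.900)
cell (0,7): code 1100 → (0.190,8.000)–(0.950,7.000)
cell (0,8): code 1100 → (0.722,9.000)–(0.190,8.000)
cell (0,9): code 1000 → (1.000,9.255)–(0.722,9.000)
cell (1,2): code 0100 → (1.053,3.000)–(2.000,2.273)
cell (1,3): code 1110 → (1.000,3.084)–(1.053,3.000)
cell (1,5): code 1101 → (1.496,6.000)–(1.000,5.561)
cell (1,6): code 1110 → (1.000,6.900)–(1.496,6.000)
cell (1,9): code 1001 → (2.000,9.136)–(1.000,9.255)
cell (2,2): code 0110 → (2.000,2.273)–(3.000,2.232)
cell (2,6): code 1011 → (3.000,6.424)–(2.072,7.000)
cell (2,7): code 0011 → (2.072,7.000)–(2.741,8.000)
cell (2,8): code 0011 → (2.741,8.000)–(2.144,9.000)
cell (2,9): code 0001 → (2.144,9.000)–(2.000,9.136)
cell (3,2): code 0110 → (3.000,2.232)–(4.000,2.821)
cell (3,5): code 1011 → (4.000,5.755)–(3.630,6.000)
cell (3,6): code 0001 → (3.630,6.000)–(3.000,6.424)
cell (4,2): code 0010 → (4.000,2.821)–(4.175,3.000)
cell (4,3): code 0011 → (4.175,3.000)–(4.700,4.000)
cell (4,4): code 0011 → (4.700,4.000)–(4.599,5.000)
cell (4,5): code 0001 → (4.599,5.000)–(4.000,5.755)
total: 24 segments, chained into 1 closed loop(s), length Σ = 20.010107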